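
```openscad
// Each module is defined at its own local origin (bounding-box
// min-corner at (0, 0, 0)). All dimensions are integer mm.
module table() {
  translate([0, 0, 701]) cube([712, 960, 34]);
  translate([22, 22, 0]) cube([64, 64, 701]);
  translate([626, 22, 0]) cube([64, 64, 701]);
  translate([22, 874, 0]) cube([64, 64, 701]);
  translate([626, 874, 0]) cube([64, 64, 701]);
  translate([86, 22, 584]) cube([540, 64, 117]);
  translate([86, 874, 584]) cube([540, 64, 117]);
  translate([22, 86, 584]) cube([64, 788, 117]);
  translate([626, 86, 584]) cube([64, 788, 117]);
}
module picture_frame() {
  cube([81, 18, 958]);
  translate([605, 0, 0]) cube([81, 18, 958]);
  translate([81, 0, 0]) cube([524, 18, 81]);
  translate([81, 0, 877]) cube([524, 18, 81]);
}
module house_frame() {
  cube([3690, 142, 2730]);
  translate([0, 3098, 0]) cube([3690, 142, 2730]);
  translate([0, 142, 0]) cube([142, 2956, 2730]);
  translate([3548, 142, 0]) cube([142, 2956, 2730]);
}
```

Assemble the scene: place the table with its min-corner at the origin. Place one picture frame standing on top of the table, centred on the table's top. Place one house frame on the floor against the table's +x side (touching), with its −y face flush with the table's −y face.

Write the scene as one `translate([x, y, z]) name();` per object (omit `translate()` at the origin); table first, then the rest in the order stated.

table();
translate([13, 471, 735]) picture_frame();
translate([712, 0, 0]) house_frame();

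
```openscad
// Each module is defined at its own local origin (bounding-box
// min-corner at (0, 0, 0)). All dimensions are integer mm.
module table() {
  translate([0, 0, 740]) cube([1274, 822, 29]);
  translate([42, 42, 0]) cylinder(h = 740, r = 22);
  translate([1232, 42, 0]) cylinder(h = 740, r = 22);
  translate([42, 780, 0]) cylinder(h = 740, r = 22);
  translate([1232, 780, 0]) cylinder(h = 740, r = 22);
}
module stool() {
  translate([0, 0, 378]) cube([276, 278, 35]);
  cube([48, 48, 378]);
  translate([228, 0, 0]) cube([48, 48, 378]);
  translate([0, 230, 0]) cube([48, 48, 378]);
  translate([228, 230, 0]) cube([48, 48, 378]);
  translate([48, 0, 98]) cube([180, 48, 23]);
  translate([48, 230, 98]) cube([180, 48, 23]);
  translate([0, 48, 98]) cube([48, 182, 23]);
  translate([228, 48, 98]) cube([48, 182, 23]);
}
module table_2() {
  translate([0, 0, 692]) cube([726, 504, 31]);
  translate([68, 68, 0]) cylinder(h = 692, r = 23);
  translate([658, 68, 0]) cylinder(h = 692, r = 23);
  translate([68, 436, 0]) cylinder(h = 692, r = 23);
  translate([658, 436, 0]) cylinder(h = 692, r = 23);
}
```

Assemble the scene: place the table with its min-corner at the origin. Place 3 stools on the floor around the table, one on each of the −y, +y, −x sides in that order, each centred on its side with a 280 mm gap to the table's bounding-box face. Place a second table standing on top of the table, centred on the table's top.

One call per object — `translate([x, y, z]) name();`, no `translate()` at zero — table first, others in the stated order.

table();
translate([499, -558, 0]) stool();
translate([499, 1102, 0]) stool();
translate([-556, 272, 0]) stool();
translate([274, 159, 769]) table_2();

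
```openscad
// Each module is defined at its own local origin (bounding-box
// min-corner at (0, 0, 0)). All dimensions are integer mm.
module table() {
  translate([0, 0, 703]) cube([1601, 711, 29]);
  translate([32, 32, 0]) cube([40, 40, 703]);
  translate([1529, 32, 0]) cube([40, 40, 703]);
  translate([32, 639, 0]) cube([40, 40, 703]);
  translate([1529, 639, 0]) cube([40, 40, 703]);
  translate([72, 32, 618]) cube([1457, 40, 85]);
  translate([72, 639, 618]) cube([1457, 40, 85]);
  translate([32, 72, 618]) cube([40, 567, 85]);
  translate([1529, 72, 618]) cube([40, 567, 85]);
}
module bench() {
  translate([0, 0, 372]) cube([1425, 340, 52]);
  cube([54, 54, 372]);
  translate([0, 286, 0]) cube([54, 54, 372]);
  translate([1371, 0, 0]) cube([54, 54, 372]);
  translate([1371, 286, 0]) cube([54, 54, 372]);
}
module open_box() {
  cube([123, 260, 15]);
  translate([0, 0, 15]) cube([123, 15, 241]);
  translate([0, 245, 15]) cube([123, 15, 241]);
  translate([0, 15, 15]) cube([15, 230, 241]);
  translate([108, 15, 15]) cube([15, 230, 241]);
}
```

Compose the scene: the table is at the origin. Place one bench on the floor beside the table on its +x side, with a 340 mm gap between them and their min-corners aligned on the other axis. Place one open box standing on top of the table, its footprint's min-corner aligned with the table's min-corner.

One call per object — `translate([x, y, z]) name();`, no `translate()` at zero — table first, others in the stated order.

table();
translate([1941, 0, 0]) bench();
translate([0, 0, 732]) open_box();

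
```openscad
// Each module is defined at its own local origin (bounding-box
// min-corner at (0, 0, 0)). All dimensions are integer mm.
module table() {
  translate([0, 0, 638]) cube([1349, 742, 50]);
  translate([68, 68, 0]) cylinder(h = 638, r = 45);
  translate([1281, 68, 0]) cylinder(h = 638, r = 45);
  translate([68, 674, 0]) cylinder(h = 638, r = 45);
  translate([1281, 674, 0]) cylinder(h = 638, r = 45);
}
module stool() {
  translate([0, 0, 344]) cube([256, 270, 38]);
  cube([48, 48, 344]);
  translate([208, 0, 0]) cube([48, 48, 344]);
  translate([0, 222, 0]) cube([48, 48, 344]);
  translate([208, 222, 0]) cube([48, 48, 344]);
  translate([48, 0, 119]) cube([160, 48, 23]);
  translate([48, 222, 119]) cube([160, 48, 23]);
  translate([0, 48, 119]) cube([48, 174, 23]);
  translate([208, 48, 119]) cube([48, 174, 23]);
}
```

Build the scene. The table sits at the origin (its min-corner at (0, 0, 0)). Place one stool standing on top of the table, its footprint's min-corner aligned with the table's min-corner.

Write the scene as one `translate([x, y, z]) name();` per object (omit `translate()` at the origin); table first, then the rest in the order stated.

table();
translate([0, 0, 688]) stool();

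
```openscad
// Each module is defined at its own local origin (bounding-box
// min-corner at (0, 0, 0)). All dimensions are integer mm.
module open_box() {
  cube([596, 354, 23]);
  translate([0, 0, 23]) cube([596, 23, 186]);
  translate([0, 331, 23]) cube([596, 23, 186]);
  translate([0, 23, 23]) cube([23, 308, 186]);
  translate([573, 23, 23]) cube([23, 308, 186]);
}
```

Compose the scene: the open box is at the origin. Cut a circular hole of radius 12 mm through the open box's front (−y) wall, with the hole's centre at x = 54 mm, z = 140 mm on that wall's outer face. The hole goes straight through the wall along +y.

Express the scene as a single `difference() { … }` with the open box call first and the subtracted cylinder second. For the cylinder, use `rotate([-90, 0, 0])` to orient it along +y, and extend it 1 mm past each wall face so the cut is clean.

difference() {
  open_box();
  translate([54, -1, 140]) rotate([-90, 0, 0]) cylinder(h = 25, r = 12);
}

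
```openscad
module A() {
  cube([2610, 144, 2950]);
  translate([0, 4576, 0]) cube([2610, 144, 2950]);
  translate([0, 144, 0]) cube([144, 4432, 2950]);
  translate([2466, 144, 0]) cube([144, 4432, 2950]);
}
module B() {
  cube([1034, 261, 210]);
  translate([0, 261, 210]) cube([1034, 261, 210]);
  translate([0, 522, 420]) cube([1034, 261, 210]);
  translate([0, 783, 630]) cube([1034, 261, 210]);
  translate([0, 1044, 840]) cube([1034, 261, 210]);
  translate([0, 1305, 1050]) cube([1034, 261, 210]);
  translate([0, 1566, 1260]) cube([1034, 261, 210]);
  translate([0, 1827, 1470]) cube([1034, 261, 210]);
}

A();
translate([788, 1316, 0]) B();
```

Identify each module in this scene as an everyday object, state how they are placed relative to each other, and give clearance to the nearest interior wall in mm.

A is a house frame. B is a staircase. The staircase sits inside the house frame, centred. The clearance to the nearest interior wall is 644 mm.

Clearances: x = 644, y = 1172; minimum 644 mm.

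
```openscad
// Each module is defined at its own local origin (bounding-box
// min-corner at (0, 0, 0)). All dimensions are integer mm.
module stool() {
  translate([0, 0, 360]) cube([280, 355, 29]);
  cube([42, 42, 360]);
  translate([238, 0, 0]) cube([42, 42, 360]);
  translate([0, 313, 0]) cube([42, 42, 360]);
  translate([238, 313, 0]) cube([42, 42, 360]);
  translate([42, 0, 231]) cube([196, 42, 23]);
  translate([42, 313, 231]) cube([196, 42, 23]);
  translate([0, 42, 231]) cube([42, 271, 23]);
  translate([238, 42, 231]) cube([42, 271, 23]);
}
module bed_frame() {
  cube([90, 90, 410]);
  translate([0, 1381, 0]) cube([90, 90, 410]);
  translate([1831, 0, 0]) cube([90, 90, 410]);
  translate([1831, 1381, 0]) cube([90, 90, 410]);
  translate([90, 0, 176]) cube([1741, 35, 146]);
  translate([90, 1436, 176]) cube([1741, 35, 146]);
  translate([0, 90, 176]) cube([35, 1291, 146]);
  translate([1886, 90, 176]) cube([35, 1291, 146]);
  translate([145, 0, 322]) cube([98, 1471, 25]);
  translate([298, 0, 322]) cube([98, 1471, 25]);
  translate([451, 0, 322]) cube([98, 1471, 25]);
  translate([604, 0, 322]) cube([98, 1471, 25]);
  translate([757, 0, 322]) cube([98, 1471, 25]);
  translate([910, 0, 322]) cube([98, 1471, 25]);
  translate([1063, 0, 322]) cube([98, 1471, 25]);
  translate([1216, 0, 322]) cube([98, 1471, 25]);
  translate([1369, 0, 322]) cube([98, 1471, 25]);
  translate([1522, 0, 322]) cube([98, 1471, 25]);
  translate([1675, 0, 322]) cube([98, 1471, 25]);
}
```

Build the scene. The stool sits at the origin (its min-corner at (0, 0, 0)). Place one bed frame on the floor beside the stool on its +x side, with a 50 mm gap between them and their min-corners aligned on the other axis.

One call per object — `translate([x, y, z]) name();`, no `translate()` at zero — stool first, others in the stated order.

stool();
translate([330, 0, 0]) bed_frame();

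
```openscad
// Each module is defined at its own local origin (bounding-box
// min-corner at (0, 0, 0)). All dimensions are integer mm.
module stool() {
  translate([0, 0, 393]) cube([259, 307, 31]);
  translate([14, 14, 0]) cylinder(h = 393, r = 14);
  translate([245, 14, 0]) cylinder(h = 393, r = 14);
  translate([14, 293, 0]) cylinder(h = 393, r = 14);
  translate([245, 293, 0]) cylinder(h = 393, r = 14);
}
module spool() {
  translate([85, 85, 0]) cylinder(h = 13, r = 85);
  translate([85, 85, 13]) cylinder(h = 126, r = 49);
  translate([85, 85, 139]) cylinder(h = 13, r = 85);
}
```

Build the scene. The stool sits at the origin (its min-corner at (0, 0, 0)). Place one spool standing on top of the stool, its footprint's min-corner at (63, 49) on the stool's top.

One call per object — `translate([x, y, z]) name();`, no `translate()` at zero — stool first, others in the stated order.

stool();
translate([63, 49, 424]) spool();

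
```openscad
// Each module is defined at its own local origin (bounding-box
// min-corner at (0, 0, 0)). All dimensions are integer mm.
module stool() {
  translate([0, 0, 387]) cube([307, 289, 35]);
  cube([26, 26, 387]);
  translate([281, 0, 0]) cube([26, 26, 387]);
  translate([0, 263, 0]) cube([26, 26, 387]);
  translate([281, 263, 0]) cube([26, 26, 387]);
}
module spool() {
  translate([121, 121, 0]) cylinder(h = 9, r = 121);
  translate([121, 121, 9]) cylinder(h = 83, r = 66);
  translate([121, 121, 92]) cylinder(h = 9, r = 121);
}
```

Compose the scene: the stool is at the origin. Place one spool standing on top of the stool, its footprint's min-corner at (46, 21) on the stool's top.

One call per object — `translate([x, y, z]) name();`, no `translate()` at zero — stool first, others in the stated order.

stool();
translate([46, 21, 422]) spool();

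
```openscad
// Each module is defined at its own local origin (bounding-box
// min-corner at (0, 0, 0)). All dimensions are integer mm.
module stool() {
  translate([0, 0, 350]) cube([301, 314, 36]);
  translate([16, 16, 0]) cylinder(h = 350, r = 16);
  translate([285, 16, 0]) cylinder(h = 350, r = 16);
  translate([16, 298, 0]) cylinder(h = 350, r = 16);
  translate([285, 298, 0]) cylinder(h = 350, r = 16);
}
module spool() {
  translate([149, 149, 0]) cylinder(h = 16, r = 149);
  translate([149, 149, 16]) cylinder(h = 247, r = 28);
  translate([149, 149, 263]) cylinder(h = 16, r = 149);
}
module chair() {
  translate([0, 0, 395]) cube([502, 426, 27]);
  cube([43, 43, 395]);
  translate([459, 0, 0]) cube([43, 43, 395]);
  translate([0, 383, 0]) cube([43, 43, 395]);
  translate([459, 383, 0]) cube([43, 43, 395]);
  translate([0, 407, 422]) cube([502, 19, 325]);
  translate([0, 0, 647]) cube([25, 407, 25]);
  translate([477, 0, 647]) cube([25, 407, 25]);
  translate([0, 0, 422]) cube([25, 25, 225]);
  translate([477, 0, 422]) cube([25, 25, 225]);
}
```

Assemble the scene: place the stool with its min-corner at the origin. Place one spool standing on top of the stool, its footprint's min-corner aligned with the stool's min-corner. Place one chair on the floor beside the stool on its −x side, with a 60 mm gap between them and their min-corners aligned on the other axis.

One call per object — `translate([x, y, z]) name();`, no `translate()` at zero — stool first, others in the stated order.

stool();
translate([0, 0, 386]) spool();
translate([-562, 0, 0]) chair();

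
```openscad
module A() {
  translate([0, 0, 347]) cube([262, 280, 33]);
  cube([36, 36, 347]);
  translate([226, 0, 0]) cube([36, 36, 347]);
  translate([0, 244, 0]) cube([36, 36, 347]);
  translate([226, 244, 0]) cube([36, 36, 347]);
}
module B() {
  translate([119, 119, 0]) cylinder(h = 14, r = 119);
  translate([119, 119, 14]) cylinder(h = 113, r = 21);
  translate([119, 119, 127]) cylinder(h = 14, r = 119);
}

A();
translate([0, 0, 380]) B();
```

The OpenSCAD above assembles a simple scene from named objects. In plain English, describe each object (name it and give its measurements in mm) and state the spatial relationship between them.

A is a simple wooden stool: a rectangular seat 262 mm (x) by 280 mm (y), 33 mm thick, top face at z = 380 mm, on four square legs, each 36×36 mm in cross-section. The legs rest on z = 0, each flush with a corner of the seat.

B is a spool: two coaxial disc flanges of radius 119 mm and thickness 14 mm, joined by a core cylinder of radius 21 mm and height 113 mm. The lower flange rests on z = 0 and the three cylinders share a vertical axis.

The spool is on top of the stool.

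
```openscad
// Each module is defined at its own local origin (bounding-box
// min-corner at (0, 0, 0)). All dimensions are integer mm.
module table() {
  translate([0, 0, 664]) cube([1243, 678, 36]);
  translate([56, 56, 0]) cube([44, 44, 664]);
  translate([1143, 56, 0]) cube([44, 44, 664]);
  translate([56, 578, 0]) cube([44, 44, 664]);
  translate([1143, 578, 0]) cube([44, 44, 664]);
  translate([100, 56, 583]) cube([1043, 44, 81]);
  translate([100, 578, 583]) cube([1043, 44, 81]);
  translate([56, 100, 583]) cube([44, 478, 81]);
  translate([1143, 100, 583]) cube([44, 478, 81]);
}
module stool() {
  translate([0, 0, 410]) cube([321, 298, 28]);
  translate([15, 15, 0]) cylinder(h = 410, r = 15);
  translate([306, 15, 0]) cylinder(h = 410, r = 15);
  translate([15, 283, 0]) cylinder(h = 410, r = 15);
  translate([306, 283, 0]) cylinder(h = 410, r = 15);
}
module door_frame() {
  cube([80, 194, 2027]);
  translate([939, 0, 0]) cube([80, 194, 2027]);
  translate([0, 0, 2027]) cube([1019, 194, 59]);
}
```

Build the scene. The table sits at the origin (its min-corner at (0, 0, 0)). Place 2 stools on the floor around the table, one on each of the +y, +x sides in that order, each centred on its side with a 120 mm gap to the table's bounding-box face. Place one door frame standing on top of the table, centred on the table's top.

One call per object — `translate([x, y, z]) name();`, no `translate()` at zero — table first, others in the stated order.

table();
translate([461, 798, 0]) stool();
translate([1363, 190, 0]) stool();
translate([112, 242, 700]) door_frame();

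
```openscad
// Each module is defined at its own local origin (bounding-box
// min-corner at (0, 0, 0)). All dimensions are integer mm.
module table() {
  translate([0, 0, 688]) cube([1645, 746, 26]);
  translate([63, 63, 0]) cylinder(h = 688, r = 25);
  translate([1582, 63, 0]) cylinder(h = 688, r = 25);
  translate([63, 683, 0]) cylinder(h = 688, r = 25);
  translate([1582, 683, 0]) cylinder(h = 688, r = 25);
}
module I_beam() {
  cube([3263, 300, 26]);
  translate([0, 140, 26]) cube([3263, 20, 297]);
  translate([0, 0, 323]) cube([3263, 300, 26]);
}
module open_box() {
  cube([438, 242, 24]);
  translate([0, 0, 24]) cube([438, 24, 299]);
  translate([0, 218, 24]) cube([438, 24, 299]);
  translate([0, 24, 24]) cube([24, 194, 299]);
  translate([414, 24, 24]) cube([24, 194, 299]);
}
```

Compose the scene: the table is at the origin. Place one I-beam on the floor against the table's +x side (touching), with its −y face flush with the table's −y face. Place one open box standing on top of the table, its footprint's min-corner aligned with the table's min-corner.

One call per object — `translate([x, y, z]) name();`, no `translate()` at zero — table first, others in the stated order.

table();
translate([1645, 0, 0]) I_beam();
translate([0, 0, 714]) open_box();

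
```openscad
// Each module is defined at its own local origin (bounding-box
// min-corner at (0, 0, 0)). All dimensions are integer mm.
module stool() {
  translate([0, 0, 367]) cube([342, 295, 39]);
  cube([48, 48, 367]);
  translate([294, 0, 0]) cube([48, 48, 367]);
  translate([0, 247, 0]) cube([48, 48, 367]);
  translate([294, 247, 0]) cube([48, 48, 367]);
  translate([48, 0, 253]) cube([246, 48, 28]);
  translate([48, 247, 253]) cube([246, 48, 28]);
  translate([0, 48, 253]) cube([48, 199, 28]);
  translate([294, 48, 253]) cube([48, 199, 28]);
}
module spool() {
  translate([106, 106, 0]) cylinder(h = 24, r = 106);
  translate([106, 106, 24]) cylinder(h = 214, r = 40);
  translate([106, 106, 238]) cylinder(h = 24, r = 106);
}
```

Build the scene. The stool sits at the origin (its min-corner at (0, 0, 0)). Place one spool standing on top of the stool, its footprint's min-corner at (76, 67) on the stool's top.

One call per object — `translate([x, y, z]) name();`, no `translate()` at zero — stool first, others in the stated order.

stool();
translate([76, 67, 406]) spool();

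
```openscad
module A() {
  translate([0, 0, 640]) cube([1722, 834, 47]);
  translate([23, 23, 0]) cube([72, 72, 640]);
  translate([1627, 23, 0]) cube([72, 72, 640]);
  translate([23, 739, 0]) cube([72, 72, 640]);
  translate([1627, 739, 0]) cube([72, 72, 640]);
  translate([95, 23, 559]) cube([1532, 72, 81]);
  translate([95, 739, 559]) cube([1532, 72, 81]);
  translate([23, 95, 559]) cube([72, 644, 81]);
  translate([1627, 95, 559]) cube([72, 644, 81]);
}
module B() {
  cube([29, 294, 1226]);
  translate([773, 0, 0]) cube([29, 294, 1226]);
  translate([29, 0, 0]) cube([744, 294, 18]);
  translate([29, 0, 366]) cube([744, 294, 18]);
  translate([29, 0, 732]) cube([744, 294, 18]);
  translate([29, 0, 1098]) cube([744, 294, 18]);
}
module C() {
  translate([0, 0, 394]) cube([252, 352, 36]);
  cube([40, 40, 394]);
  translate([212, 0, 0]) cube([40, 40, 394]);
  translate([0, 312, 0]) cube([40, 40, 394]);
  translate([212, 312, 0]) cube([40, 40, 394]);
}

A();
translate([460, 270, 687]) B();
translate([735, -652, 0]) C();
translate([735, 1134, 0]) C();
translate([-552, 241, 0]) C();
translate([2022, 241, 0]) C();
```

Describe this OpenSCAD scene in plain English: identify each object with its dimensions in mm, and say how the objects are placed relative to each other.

A is a table with a 1722×834 mm rectangular top, 47 mm thick, top surface at z = 687 mm, supported by four 72×72 mm square legs, each inset 23 mm from the nearest pair of top edges, running from the floor. Four apron rails, 72 mm thick and 81 mm tall, run between adjacent legs with their top edges flush with the underside of the top and their outer faces flush with the legs' outer faces.

B is an open bookshelf. Two side panels, each 29 mm thick, 294 mm deep and 1226 mm tall, stand 802 mm apart (outside-to-outside). Between them sit 4 shelves, each 18 mm thick and 294 mm deep, spanning the full gap between the sides. The bottom shelf rests on the floor (its underside at z = 0) and the clear gap between one shelf's top and the next shelf's underside is 348 mm.

C is a four-legged stool. The seat is a 252×352×36 mm slab whose top surface is at z = 430 mm; four square legs, each 40×40 mm in cross-section, run from the floor (z = 0) to the underside of the seat, each flush with a corner of the seat.

The bookshelf is on top of the table, centred. Four stools sit around the table at the −y, +y, −x, +x sides.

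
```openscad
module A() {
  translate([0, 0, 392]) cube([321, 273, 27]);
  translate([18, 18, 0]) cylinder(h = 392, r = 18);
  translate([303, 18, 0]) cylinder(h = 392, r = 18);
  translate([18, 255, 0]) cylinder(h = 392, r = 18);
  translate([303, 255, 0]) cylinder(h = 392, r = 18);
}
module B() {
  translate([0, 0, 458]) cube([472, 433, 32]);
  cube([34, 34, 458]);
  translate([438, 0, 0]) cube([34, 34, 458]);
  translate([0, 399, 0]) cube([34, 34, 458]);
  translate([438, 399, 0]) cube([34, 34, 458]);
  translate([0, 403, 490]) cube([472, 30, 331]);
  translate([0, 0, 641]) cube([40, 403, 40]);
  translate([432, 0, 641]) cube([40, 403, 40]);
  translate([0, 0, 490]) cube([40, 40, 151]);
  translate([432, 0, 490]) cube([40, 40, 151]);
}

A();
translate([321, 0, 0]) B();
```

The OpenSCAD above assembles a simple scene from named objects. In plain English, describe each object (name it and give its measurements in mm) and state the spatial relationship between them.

A is a simple wooden stool: a rectangular seat 321 mm (x) by 273 mm (y), 27 mm thick, top face at z = 419 mm, on four round legs, each 36 mm in diameter. The legs rest on z = 0, each leg's axis is inset half a diameter from the nearest pair of seat edges (so the leg's bounding box is flush with the corner).

B is a chair: 472×433 mm seat, 32 mm thick, top at z = 490 mm, on four 34 mm square corner legs flush with the seat edges. A 30 mm thick backrest slab spans the full seat width, extending 331 mm above the seat top, its back face flush with the seat's +y edge. Two armrests of 40×40 mm section run along each side from the seat's front edge to the front of the backrest, top faces 191 mm above the seat top and outer faces flush with the seat's x-edges; a 40×40 mm post under the front of each armrest stands on the seat at the front corner.

The chair is against the stool's +x side, with their −y faces flush.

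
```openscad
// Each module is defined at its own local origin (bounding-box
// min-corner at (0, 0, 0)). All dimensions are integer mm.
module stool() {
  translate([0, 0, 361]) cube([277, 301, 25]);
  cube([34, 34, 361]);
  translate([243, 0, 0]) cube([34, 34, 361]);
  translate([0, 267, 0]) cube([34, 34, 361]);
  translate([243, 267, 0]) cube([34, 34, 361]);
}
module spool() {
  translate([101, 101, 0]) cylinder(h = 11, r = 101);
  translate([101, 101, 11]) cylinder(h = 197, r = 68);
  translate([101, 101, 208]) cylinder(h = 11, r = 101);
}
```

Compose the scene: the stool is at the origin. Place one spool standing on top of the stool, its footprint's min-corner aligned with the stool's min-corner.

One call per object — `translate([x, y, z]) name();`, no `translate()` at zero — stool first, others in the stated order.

stool();
translate([0, 0, 386]) spool();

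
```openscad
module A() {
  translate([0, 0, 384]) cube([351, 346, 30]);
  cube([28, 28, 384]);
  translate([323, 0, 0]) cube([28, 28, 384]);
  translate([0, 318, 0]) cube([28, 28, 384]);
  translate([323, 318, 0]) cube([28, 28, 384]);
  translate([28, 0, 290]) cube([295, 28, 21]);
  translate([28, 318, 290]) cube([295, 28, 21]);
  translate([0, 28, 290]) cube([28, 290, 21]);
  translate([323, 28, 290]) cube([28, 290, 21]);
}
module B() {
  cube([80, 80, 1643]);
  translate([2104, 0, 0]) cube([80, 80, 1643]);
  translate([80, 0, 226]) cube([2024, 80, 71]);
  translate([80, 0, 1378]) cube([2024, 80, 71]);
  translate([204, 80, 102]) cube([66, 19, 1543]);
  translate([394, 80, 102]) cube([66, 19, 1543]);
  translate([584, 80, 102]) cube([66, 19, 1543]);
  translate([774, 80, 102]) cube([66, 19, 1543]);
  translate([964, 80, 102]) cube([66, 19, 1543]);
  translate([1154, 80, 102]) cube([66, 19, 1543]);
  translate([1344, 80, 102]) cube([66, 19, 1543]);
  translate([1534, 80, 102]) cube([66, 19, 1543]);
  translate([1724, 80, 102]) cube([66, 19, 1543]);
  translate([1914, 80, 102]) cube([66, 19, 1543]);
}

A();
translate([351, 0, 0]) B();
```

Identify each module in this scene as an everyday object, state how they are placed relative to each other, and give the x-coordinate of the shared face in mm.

The stool's +x face and the fence section's −x face are both at x = 351 mm.

A is a stool. B is a fence section. The fence section is against the stool's +x side, with their −y faces flush. The x-coordinate of the shared face is 351 mm.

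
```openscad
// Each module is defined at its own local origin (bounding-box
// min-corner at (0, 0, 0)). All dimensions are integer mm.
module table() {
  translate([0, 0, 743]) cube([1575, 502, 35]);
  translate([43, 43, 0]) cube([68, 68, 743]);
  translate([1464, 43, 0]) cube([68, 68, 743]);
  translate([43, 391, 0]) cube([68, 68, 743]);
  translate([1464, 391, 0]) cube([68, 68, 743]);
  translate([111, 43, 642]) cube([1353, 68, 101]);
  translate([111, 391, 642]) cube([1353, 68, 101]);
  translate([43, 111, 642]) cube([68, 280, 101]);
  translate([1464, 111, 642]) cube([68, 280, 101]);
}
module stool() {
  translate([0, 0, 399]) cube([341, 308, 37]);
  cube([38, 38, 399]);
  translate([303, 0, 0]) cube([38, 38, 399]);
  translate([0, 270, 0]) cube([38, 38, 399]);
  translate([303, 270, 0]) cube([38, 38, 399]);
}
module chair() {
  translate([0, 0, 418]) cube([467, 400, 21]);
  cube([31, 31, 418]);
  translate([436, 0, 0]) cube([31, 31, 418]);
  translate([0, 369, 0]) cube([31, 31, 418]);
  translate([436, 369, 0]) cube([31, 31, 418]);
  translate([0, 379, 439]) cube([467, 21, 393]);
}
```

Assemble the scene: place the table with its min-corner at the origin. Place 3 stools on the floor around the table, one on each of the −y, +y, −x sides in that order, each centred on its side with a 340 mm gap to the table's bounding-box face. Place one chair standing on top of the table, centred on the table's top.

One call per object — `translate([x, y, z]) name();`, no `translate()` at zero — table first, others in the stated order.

table();
translate([617, -648, 0]) stool();
translate([617, 842, 0]) stool();
translate([-681, 97, 0]) stool();
translate([554, 51, 778]) chair();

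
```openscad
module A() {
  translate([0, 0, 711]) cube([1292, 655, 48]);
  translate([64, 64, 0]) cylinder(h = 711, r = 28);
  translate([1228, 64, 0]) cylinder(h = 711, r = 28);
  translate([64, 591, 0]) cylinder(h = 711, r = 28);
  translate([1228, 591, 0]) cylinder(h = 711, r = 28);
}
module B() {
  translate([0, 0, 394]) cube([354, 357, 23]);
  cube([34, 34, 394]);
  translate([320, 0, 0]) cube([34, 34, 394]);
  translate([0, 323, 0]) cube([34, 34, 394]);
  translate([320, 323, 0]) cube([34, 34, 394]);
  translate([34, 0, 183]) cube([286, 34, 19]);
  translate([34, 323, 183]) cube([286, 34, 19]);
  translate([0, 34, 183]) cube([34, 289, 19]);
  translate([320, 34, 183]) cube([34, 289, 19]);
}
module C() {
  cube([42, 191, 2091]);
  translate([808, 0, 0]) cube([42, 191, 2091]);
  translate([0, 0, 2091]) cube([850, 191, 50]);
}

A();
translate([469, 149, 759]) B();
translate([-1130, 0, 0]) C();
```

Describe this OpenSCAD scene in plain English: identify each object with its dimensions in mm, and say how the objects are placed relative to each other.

A is a table with a 1292×655 mm rectangular top, 48 mm thick, top surface at z = 759 mm, supported by four round legs of 56 mm diameter, each leg's bounding box inset 36 mm from the nearest pair of top edges, running from the floor.

B is a simple wooden stool: a rectangular seat 354 mm (x) by 357 mm (y), 23 mm thick, top face at z = 417 mm, on four square legs, each 34×34 mm in cross-section. The legs rest on z = 0, each flush with a corner of the seat. Four stretchers, 34 mm wide and 19 mm tall, connect adjacent legs with their undersides at z = 183 mm, each running between the inner faces of the legs it joins and aligned with the legs' outer faces on the other axis.

C is a door frame. The clear opening is 766 mm wide and 2091 mm high. Two 42 mm wide jambs, 191 mm deep, stand either side of the opening from the floor to the top of the opening. A 50 mm thick head sits across the top of both jambs, spanning the full outside width of the frame.

The stool is on top of the table, centred. The door frame is on the floor beside the table on its −x side.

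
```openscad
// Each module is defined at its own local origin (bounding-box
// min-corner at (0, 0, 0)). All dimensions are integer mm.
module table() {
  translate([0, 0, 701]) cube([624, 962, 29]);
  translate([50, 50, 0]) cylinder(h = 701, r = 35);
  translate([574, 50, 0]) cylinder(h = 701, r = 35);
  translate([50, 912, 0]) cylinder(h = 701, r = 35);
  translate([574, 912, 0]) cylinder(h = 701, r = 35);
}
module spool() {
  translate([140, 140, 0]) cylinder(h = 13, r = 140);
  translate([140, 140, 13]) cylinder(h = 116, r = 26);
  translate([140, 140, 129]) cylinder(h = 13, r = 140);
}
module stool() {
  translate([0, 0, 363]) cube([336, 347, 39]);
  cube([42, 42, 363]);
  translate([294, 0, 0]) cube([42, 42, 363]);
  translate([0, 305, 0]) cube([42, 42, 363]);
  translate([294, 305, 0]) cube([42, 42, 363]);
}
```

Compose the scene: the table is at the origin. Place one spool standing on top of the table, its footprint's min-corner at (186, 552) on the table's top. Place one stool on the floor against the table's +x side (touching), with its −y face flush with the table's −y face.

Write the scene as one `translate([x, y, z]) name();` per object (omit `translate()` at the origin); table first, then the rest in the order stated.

table();
translate([186, 552, 730]) spool();
translate([624, 0, 0]) stool();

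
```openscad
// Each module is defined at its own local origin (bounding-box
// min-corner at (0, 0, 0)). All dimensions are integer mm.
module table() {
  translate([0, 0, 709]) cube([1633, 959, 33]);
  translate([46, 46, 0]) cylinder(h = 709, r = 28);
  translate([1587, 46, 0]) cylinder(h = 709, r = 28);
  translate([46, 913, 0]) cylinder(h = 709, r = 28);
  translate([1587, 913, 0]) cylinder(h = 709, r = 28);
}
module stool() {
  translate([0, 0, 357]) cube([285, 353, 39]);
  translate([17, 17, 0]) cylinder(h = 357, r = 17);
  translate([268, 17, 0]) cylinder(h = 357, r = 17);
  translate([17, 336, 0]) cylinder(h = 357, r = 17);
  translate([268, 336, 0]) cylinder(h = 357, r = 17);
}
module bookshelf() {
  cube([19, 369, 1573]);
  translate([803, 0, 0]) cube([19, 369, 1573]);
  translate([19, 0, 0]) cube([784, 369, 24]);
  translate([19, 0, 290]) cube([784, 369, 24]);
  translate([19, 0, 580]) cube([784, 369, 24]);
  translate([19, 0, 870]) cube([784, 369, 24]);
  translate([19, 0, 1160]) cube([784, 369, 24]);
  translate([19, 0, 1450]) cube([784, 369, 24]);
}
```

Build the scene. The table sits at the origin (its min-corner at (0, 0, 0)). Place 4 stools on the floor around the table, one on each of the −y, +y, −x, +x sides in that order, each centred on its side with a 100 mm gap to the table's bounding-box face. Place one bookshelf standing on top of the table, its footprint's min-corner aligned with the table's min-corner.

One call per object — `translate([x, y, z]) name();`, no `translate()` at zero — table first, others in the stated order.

table();
translate([674, -453, 0]) stool();
translate([674, 1059, 0]) stool();
translate([-385, 303, 0]) stool();
translate([1733, 303, 0]) stool();
translate([0, 0, 742]) bookshelf();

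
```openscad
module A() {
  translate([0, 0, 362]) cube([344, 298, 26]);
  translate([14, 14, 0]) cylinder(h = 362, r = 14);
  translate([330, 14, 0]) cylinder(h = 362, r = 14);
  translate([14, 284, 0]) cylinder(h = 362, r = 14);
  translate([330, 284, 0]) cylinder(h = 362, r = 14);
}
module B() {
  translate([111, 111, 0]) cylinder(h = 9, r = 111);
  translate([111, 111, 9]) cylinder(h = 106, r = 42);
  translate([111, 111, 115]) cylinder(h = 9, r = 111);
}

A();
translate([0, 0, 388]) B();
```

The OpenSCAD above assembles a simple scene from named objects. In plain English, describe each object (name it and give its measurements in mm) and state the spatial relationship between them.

A is a simple wooden stool: a rectangular seat 344 mm (x) by 298 mm (y), 26 mm thick, top face at z = 388 mm, on four round legs, each 28 mm in diameter. The legs rest on z = 0, each leg's axis is inset half a diameter from the nearest pair of seat edges (so the leg's bounding box is flush with the corner).

B is a spool: two coaxial disc flanges of radius 111 mm and thickness 9 mm, joined by a core cylinder of radius 42 mm and height 106 mm. The lower flange rests on z = 0 and the three cylinders share a vertical axis.

The spool is on top of the stool.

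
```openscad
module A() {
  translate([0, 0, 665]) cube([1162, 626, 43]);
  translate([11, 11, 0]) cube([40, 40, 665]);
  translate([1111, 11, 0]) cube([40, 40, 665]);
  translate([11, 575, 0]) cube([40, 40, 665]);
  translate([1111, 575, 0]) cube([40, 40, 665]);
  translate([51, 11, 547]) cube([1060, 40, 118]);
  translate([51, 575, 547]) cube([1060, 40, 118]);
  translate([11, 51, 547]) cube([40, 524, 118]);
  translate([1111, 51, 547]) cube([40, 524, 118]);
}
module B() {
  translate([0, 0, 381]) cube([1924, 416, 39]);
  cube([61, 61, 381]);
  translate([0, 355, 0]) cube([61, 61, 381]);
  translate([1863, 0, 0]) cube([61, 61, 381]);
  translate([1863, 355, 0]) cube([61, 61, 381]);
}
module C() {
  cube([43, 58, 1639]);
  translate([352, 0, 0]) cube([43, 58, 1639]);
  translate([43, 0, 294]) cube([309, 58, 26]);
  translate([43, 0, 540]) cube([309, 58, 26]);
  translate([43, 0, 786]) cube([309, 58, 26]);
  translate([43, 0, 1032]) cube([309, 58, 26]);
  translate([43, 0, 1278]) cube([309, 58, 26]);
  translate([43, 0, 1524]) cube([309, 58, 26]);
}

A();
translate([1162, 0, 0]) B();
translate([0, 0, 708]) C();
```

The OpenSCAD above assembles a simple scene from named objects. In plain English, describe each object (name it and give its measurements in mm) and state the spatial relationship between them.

A is a rectangular dining table. The top is 1162×626×43 mm with its upper surface at z = 708 mm. It stands on four 40×40 mm square legs, each inset 11 mm from the nearest pair of top edges, running from the floor to the underside of the top. Four apron rails, 40 mm thick and 118 mm tall, run between adjacent legs with their top edges flush with the underside of the top and their outer faces flush with the legs' outer faces.

B is a long wooden bench with a 1924 mm (x) × 416 mm (y) seat, 39 mm thick, its top surface 420 mm above the floor. Four 61 mm square legs at the seat corners, flush with the edges, run from z = 0 to the seat underside.

C is a wooden ladder with two side rails of 43×58 mm section and 1639 mm height, set 395 mm apart overall. Between them run 6 rectangular rungs (58 mm deep, 26 mm thick), front faces flush with the rails' −y face. The bottom of the first rung is 294 mm above the floor and each subsequent rung is 246 mm higher than the one below.

The bench is against the table's +x side, with their −y faces flush. The ladder is on top of the table.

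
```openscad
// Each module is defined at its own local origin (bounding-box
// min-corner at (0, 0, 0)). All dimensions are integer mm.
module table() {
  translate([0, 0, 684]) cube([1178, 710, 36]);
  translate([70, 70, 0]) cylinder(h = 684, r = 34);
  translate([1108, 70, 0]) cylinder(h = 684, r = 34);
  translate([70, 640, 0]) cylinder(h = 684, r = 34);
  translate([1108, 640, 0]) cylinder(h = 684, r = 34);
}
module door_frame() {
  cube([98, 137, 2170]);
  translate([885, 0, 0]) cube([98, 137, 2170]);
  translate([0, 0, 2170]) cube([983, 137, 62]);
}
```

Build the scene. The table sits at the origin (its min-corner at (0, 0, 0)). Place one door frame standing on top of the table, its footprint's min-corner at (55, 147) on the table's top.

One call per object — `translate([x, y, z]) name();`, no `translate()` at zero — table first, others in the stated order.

table();
translate([55, 147, 720]) door_frame();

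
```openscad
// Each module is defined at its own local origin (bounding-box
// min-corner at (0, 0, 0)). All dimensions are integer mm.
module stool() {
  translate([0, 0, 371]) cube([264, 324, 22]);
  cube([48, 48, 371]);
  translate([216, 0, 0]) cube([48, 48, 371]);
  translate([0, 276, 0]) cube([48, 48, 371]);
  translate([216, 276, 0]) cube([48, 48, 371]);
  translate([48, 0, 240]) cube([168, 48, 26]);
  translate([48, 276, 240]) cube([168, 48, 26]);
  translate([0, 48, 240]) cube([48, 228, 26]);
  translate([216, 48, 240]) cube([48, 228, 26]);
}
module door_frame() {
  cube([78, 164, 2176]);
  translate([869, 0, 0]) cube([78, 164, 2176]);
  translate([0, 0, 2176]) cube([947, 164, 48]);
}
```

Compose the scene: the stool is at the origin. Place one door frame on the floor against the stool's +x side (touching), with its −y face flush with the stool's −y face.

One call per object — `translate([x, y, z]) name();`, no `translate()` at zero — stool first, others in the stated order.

stool();
translate([264, 0, 0]) door_frame();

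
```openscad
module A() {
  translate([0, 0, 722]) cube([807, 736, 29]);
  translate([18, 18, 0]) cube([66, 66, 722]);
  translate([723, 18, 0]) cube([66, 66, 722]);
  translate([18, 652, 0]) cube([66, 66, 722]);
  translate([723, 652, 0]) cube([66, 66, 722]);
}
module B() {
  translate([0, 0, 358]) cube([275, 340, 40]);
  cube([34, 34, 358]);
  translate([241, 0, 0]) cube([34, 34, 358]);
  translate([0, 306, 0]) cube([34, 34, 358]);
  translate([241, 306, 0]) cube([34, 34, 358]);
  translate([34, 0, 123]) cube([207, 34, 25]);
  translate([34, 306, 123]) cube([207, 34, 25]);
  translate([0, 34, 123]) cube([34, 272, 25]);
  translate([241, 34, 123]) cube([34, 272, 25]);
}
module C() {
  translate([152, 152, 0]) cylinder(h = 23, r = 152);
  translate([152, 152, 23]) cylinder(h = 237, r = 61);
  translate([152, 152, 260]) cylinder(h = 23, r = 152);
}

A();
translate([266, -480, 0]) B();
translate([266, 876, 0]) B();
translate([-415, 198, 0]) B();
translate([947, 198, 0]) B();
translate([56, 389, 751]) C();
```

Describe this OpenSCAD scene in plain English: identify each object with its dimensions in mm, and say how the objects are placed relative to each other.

A is a table: top 807 mm (x) × 736 mm (y), 29 mm thick, upper face at z = 751 mm, on four 66×66 mm square legs, each inset 18 mm from the nearest pair of top edges, running from z = 0 to the bottom of the top.

B is a four-legged stool. The seat is 275×340 mm, 40 mm thick, top at z = 398 mm. It stands on four square legs, each 34×34 mm in cross-section, from z = 0 to the seat underside, each flush with a corner of the seat. Four stretchers, 34 mm wide and 25 mm tall, connect adjacent legs with their undersides at z = 123 mm, each running between the inner faces of the legs it joins and aligned with the legs' outer faces on the other axis.

C is a spool: two coaxial disc flanges of radius 152 mm and thickness 23 mm, joined by a core cylinder of radius 61 mm and height 237 mm. The lower flange rests on z = 0 and the three cylinders share a vertical axis.

Four stools sit around the table at the −y, +y, −x, +x sides. The spool is on top of the table.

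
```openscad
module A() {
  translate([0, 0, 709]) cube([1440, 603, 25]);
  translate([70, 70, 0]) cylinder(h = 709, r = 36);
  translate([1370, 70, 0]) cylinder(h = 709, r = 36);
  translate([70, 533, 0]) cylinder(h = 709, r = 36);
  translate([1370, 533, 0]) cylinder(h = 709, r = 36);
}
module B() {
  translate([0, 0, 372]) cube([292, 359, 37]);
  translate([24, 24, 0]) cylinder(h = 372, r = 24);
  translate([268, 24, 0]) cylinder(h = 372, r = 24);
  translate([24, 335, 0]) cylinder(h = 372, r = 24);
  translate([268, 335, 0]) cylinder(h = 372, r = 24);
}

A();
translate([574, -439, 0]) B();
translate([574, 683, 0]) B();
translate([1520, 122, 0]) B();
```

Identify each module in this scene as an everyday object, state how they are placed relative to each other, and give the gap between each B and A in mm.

Each stool's nearest face is 80 mm from the table's bounding box.

A is a table. B is a stool. Three stools sit around the table at the −y, +y, +x sides. The gap between each stool and the table is 80 mm.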